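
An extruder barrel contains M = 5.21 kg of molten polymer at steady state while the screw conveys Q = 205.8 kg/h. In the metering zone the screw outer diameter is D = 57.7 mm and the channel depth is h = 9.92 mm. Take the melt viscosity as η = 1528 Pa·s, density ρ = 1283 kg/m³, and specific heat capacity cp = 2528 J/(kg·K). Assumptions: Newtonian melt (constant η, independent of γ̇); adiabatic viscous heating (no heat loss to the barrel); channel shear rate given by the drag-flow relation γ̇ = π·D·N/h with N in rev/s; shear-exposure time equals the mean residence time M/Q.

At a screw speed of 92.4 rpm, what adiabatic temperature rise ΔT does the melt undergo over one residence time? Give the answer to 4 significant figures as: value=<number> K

value=34.00 K

Convert throughput: Q = 205.8 kg/h = 205.8/3600 = 0.0571667 kg/s
Mean residence time: t_res = M/Q_s = 5.21 kg / 0.0571667 kg/s = 91.137 s
Geometry in metres: D = 57.7 mm → 0.0577 m, h = 9.92 mm → 0.00992 m; screw speed N = 92.4 rpm = 1.54 rev/s
Shear rate: γ̇ = πDN/h = π·0.0577·1.54/0.00992 = 28.1407 s⁻¹
ΔT = η·γ̇²·t_res/(ρ·cp) = [1528 × 28.1407² × 91.137] / [1283 × 2528] = 34.0004 K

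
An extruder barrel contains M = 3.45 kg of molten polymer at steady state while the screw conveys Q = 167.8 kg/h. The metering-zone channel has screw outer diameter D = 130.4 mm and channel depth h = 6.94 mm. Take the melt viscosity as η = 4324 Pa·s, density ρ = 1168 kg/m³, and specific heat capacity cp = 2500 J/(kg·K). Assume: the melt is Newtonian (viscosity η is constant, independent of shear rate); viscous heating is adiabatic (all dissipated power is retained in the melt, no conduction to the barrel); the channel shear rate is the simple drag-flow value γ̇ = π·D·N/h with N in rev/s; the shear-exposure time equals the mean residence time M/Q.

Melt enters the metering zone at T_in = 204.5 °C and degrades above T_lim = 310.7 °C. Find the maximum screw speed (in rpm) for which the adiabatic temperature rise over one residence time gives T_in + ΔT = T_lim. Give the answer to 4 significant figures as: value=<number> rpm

value=31.64 rpm

Throughput in SI: Q_s = 167.8 kg/h ÷ 3600 s/h = 0.0466111 kg/s
t_res = M / Q_s = 3.45 / 0.0466111 = 74.0167 s
Convert to metres: D = 0.1304 m, h = 0.00694 m
ΔT_a = T_lim − T_in = 310.7 °C − 204.5 °C = 106.2 K
Invert ΔT = ηγ̇²t_res/(ρcp) for γ̇: γ̇_max² = ΔT_a ρ cp / (η t_res) = 106.2·1168·2500 / (4324·74.0167) = 968.929 s⁻²
γ̇_max = sqrt(968.929) = 31.1276 s⁻¹
Solve γ̇ = πDN/h for N: N_max = γ̇_max·h/(π·D) = 31.1276 × 0.00694 / (π × 0.1304) = 0.527325 rev/s = 31.6395 rpm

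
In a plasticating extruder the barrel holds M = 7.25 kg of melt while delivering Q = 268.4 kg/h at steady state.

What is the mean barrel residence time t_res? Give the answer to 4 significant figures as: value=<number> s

Throughput in SI: Q_s = 268.4 kg/h ÷ 3600 s/h = 0.0745556 kg/s
Mean residence time: t_res = M/Q_s = 7.25 kg / 0.0745556 kg/s = 97.2429 s

value=97.24 s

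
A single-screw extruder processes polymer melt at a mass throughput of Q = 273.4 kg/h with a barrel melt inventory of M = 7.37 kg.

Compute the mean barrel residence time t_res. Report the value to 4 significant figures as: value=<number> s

Throughput in SI: Q_s = 273.4 kg/h ÷ 3600 s/h = 0.0759444 kg/s
Mean residence time: t_res = M/Q_s = 7.37 kg / 0.0759444 kg/s = 97.0446 s

value=97.04 s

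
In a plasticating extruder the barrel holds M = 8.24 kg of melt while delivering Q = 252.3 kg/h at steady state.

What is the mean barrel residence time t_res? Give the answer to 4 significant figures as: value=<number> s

Throughput in SI: Q_s = 252.3 kg/h ÷ 3600 s/h = 0.0700833 kg/s
Mean residence time: t_res = M/Q_s = 8.24 kg / 0.0700833 kg/s = 117.574 s

value=117.6 s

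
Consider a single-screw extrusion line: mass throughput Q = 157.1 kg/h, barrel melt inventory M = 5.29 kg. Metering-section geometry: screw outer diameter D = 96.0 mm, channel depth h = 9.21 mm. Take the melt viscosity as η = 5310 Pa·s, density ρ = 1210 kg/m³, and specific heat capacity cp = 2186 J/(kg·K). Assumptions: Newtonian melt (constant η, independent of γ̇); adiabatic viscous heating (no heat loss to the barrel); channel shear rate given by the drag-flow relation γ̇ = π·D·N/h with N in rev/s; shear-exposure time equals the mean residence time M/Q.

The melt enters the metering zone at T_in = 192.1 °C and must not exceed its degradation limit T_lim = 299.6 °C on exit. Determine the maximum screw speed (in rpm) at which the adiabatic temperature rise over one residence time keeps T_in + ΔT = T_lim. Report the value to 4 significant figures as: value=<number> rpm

value=38.51 rpm

Convert throughput: Q = 157.1 kg/h = 157.1/3600 = 0.0436389 kg/s
Mean residence time: t_res = M/Q_s = 5.29 kg / 0.0436389 kg/s = 121.222 s
Geometry in SI: D = 96.0 mm → 0.096 m, h = 9.21 mm → 0.00921 m
Allowable rise: ΔT_a = T_lim − T_in = 299.6 − 192.1 = 107.5 K
γ̇_max² = ΔT_a·ρ·cp / (η·t_res) = [107.5 × 1210 × 2186] / [5310 × 121.222] = 441.741 s⁻²
γ̇_max = sqrt(441.741) = 21.0176 s⁻¹
N_max = γ̇_max·h / (π·D) = 21.0176 · 0.00921 / (π · 0.096) = 0.641833 rev/s = 38.51 rpm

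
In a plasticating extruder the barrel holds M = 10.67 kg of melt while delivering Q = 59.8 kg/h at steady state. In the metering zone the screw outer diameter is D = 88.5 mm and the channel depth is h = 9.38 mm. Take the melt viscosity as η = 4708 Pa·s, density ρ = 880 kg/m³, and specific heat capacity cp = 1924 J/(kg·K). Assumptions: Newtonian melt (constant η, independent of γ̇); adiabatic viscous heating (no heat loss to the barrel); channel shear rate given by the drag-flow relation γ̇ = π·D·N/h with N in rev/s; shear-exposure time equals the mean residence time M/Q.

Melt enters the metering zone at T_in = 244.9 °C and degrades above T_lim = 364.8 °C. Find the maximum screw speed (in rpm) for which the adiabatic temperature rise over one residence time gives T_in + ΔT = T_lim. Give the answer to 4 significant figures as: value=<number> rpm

Q_s = Q / 3600 = 59.8 / 3600 = 0.0166111 kg/s
t_res = M / Q_s = 10.67 ÷ 0.0166111 = 642.341 s
D = 88.5 mm = 0.0885 m;  h = 9.38 mm = 0.00938 m
ΔT_a = T_lim − T_in = 364.8 °C − 244.9 °C = 119.9 K
Invert ΔT = ηγ̇²t_res/(ρcp) for γ̇: γ̇_max² = ΔT_a ρ cp / (η t_res) = 119.9·880·1924 / (4708·642.341) = 67.1282 s⁻²
Take the square root: γ̇_max = √(67.1282) = 8.19318 s⁻¹
N_max = γ̇_max h / (πD) = 8.19318·0.00938/(π·0.0885) = 0.276415 rev/s → ×60 = 16.5849 rpm

value=16.58 rpm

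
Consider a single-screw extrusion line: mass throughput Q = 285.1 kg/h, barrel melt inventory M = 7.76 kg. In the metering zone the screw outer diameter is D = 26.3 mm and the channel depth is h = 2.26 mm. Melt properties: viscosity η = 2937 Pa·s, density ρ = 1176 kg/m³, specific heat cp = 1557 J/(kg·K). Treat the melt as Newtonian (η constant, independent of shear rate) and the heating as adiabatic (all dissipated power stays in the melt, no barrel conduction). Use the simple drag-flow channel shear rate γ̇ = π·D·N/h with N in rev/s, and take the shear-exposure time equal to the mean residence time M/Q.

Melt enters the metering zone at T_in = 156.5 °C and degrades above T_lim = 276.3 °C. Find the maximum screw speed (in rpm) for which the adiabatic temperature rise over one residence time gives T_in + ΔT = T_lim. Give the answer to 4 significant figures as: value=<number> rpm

Convert throughput: Q = 285.1 kg/h = 285.1/3600 = 0.0791944 kg/s
t_res = M / Q_s = 7.76 / 0.0791944 = 97.9867 s
Geometry in SI: D = 26.3 mm → 0.0263 m, h = 2.26 mm → 0.00226 m
ΔT_a = T_lim − T_in = 276.3 − 156.5 = 119.8 K
γ̇_max² = ΔT_a·ρ·cp / (η·t_res) = [119.8 × 1176 × 1557] / [2937 × 97.9867] = 762.223 s⁻²
γ̇_max = √762.223 = 27.6084 s⁻¹
Solve γ̇ = πDN/h for N: N_max = γ̇_max·h/(π·D) = 27.6084 × 0.00226 / (π × 0.0263) = 0.755168 rev/s = 45.3101 rpm

value=45.31 rpm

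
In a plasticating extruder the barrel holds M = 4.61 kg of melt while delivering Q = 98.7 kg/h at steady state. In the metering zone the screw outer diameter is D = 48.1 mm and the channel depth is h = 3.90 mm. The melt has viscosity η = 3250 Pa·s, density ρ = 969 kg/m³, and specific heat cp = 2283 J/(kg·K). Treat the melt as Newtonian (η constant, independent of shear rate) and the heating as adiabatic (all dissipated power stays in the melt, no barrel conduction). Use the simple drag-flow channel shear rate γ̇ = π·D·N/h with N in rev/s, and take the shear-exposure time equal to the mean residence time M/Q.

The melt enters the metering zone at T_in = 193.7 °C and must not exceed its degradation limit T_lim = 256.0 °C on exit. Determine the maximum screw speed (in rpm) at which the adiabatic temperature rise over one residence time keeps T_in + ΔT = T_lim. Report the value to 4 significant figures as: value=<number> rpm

value=24.59 rpm

Throughput in SI: Q_s = 98.7 kg/h ÷ 3600 s/h = 0.0274167 kg/s
t_res = M / Q_s = 4.61 / 0.0274167 = 168.146 s
Convert to metres: D = 0.0481 m, h = 0.0039 m
ΔT_a = T_lim − T_in = 256.0 °C − 193.7 °C = 62.3 K
γ̇_max² = ΔT_a·ρ·cp/(η·t_res) = 62.3·969·2283/(3250·168.146) = 252.202 s⁻²
γ̇_max = sqrt(252.202) = 15.8809 s⁻¹
Solve γ̇ = πDN/h for N: N_max = γ̇_max·h/(π·D) = 15.8809 × 0.0039 / (π × 0.0481) = 0.409868 rev/s = 24.5921 rpm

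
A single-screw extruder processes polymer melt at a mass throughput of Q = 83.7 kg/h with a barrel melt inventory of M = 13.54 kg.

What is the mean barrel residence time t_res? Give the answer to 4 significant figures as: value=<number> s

Throughput in SI: Q_s = 83.7 kg/h ÷ 3600 s/h = 0.02325 kg/s
t_res = M / Q_s = 13.54 ÷ 0.02325 = 582.366 s

value=582.4 s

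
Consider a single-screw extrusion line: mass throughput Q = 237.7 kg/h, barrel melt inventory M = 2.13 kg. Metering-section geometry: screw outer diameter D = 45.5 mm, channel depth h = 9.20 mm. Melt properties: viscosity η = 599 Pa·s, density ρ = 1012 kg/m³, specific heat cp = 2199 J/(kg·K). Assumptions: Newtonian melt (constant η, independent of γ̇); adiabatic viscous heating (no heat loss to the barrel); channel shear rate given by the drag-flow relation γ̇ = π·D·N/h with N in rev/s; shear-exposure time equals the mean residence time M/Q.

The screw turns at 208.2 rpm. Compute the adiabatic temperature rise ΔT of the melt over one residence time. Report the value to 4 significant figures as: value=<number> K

Q_s = Q / 3600 = 237.7 / 3600 = 0.0660278 kg/s
Mean residence time: t_res = M/Q_s = 2.13 kg / 0.0660278 kg/s = 32.2592 s
Geometry in metres: D = 45.5 mm → 0.0455 m, h = 9.20 mm → 0.0092 m; screw speed N = 208.2 rpm = 3.47 rev/s
γ̇ = π D N / h = (π)(0.0455)(3.47) / 0.0092 = 53.9142 s⁻¹
ΔT = η·γ̇²·t_res/(ρ·cp) = [599 × 53.9142² × 32.2592] / [1012 × 2199] = 25.2394 K

value=25.24 K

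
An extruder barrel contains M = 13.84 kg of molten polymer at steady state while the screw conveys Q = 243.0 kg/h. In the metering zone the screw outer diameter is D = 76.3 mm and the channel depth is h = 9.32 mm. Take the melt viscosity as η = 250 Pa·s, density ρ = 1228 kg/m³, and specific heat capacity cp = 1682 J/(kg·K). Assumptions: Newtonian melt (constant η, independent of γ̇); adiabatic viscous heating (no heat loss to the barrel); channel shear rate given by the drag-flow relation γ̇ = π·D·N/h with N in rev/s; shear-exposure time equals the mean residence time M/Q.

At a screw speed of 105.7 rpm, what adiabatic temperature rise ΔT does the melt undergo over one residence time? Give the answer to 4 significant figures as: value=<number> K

value=50.95 K

Throughput in SI: Q_s = 243.0 kg/h ÷ 3600 s/h = 0.0675 kg/s
t_res = M / Q_s = 13.84 ÷ 0.0675 = 205.037 s
Geometry in metres: D = 76.3 mm → 0.0763 m, h = 9.32 mm → 0.00932 m; screw speed N = 105.7 rpm = 1.76167 rev/s
γ̇ = π D N / h = (π)(0.0763)(1.76167) / 0.00932 = 45.3088 s⁻¹
ΔT = η·γ̇²·t_res / (ρ·cp) = 250 · (45.3088)² · 205.037 / (1228 · 1682) = 50.9463 K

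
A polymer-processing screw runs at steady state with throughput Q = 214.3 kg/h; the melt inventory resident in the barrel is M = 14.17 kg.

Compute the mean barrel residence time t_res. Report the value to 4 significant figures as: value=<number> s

value=238.0 s

Throughput in SI: Q_s = 214.3 kg/h ÷ 3600 s/h = 0.0595278 kg/s
t_res = M / Q_s = 14.17 ÷ 0.0595278 = 238.04 s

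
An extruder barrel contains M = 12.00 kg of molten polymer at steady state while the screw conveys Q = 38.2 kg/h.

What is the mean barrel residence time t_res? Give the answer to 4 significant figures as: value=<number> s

value=1131. s

Throughput in SI: Q_s = 38.2 kg/h ÷ 3600 s/h = 0.0106111 kg/s
Mean residence time: t_res = M/Q_s = 12.00 kg / 0.0106111 kg/s = 1130.89 s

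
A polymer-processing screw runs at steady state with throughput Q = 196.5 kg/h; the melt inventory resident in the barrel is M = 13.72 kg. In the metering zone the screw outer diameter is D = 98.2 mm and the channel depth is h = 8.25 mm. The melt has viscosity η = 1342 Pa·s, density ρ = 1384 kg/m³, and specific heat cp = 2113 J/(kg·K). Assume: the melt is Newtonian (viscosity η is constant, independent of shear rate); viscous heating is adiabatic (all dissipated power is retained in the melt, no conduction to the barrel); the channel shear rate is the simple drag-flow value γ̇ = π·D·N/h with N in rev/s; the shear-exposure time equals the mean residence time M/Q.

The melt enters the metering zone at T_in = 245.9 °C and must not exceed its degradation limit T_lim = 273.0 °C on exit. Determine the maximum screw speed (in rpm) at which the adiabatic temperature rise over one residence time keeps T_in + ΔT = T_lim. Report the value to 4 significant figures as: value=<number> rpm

value=24.59 rpm

Convert throughput: Q = 196.5 kg/h = 196.5/3600 = 0.0545833 kg/s
Mean residence time: t_res = M/Q_s = 13.72 kg / 0.0545833 kg/s = 251.359 s
Geometry in SI: D = 98.2 mm → 0.0982 m, h = 8.25 mm → 0.00825 m
ΔT_a = T_lim − T_in = 273.0 − 245.9 = 27.1 K
γ̇_max² = ΔT_a·ρ·cp / (η·t_res) = [27.1 × 1384 × 2113] / [1342 × 251.359] = 234.941 s⁻²
Take the square root: γ̇_max = √(234.941) = 15.3278 s⁻¹
N_max = γ̇_max h / (πD) = 15.3278·0.00825/(π·0.0982) = 0.409894 rev/s → ×60 = 24.5937 rpm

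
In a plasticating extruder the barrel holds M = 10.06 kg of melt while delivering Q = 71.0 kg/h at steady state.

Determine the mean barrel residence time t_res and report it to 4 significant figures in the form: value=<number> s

Throughput in SI: Q_s = 71.0 kg/h ÷ 3600 s/h = 0.0197222 kg/s
t_res = M / Q_s = 10.06 ÷ 0.0197222 = 510.085 s

value=510.1 s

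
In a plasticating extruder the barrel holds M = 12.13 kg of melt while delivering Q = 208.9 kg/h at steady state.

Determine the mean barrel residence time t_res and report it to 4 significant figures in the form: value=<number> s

Convert throughput: Q = 208.9 kg/h = 208.9/3600 = 0.0580278 kg/s
t_res = M / Q_s = 12.13 ÷ 0.0580278 = 209.038 s

value=209.0 s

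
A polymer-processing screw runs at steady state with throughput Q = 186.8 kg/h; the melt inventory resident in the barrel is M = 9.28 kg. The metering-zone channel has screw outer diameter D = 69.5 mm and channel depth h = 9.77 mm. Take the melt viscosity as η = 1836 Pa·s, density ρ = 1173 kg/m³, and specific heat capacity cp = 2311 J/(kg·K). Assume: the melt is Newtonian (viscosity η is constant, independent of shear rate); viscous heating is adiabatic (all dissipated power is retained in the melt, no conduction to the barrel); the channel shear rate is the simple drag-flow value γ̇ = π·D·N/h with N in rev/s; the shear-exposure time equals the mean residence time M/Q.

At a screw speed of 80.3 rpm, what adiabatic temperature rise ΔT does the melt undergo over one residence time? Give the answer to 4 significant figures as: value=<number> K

Convert throughput: Q = 186.8 kg/h = 186.8/3600 = 0.0518889 kg/s
t_res = M / Q_s = 9.28 / 0.0518889 = 178.844 s
D = 69.5 mm = 0.0695 m;  h = 9.77 mm = 0.00977 m;  N = 80.3 rpm / 60 = 1.33833 rev/s
γ̇ = π D N / h = (π)(0.0695)(1.33833) / 0.00977 = 29.9092 s⁻¹
ΔT = η·γ̇²·t_res/(ρ·cp) = [1836 × 29.9092² × 178.844] / [1173 × 2311] = 108.357 K

value=108.4 K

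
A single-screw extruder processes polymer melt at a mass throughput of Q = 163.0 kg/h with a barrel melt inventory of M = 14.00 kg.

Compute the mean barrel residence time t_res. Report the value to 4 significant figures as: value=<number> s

value=309.2 s

Q_s = Q / 3600 = 163.0 / 3600 = 0.0452778 kg/s
t_res = M / Q_s = 14.00 / 0.0452778 = 309.202 s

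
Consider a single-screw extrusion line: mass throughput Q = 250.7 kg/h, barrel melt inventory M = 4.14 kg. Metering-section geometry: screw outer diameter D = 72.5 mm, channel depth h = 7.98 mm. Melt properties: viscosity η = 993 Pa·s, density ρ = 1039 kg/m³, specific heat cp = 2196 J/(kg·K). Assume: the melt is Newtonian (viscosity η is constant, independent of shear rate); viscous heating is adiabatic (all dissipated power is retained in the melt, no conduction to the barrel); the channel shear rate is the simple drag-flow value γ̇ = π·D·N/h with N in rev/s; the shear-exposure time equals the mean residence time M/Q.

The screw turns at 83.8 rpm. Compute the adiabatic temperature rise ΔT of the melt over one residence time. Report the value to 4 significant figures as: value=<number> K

Throughput in SI: Q_s = 250.7 kg/h ÷ 3600 s/h = 0.0696389 kg/s
Mean residence time: t_res = M/Q_s = 4.14 kg / 0.0696389 kg/s = 59.4495 s
Convert to SI: D = 0.0725 m, h = 0.00798 m, N = 83.8/60 = 1.39667 rev/s
Shear rate: γ̇ = πDN/h = π·0.0725·1.39667/0.00798 = 39.8637 s⁻¹
ΔT = η·γ̇²·t_res / (ρ·cp) = 993 · (39.8637)² · 59.4495 / (1039 · 2196) = 41.1155 K

value=41.12 K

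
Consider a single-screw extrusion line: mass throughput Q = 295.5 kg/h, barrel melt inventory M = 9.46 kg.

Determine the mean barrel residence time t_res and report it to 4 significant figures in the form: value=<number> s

Convert throughput: Q = 295.5 kg/h = 295.5/3600 = 0.0820833 kg/s
t_res = M / Q_s = 9.46 / 0.0820833 = 115.249 s

value=115.2 s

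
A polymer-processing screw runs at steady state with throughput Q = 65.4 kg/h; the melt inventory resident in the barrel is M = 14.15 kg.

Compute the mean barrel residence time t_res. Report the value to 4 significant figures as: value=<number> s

Q_s = Q / 3600 = 65.4 / 3600 = 0.0181667 kg/s
t_res = M / Q_s = 14.15 ÷ 0.0181667 = 778.899 s

value=778.9 s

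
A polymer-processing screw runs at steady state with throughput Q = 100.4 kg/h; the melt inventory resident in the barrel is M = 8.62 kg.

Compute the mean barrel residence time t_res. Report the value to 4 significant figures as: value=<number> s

value=309.1 s

Throughput in SI: Q_s = 100.4 kg/h ÷ 3600 s/h = 0.0278889 kg/s
Mean residence time: t_res = M/Q_s = 8.62 kg / 0.0278889 kg/s = 309.084 s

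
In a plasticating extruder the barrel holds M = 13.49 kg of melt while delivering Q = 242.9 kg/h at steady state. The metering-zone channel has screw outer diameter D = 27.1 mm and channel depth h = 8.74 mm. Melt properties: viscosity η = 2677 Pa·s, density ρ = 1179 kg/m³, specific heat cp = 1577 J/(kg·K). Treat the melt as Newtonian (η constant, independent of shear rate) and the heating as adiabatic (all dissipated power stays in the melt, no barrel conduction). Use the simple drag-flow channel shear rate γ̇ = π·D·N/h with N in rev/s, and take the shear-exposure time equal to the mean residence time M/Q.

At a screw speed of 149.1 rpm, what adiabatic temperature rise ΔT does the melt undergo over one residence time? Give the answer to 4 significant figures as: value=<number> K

value=168.7 K

Convert throughput: Q = 242.9 kg/h = 242.9/3600 = 0.0674722 kg/s
t_res = M / Q_s = 13.49 / 0.0674722 = 199.934 s
Convert to SI: D = 0.0271 m, h = 0.00874 m, N = 149.1/60 = 2.485 rev/s
Shear rate: γ̇ = πDN/h = π·0.0271·2.485/0.00874 = 24.2066 s⁻¹
ΔT = η·γ̇²·t_res/(ρ·cp) = [2677 × 24.2066² × 199.934] / [1179 × 1577] = 168.678 K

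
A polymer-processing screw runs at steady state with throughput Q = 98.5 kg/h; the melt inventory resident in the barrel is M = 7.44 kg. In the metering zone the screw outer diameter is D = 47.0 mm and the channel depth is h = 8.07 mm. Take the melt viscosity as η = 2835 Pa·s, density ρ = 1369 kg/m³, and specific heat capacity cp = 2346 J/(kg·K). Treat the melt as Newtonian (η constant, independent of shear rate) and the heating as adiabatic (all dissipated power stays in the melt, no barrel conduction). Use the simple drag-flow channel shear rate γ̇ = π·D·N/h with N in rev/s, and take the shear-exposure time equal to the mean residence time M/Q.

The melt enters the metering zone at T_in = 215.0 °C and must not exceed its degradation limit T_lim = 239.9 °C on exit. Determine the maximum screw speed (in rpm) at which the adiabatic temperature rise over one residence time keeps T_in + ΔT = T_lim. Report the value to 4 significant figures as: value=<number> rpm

value=33.40 rpm

Q_s = Q / 3600 = 98.5 / 3600 = 0.0273611 kg/s
t_res = M / Q_s = 7.44 / 0.0273611 = 271.919 s
D = 47.0 mm = 0.047 m;  h = 8.07 mm = 0.00807 m
Allowable rise: ΔT_a = T_lim − T_in = 239.9 − 215.0 = 24.9 K
γ̇_max² = ΔT_a·ρ·cp/(η·t_res) = 24.9·1369·2346/(2835·271.919) = 103.738 s⁻²
γ̇_max = √103.738 = 10.1852 s⁻¹
N_max = γ̇_max·h / (π·D) = 10.1852 · 0.00807 / (π · 0.047) = 0.556666 rev/s = 33.4 rpm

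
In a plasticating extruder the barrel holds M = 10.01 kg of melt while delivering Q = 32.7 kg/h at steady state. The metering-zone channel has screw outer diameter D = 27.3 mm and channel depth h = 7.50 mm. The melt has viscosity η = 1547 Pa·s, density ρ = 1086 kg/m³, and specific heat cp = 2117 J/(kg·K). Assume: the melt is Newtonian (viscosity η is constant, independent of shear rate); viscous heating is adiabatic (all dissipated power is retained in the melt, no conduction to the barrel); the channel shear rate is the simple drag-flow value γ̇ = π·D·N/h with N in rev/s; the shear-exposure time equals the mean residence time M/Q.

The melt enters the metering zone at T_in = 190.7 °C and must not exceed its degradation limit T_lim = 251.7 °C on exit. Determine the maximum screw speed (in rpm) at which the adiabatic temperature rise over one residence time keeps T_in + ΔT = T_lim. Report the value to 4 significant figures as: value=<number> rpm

value=47.59 rpm

Q_s = Q / 3600 = 32.7 / 3600 = 0.00908333 kg/s
Mean residence time: t_res = M/Q_s = 10.01 kg / 0.00908333 kg/s = 1102.02 s
Convert to metres: D = 0.0273 m, h = 0.0075 m
ΔT_a = T_lim − T_in = 251.7 °C − 190.7 °C = 61 K
Invert ΔT = ηγ̇²t_res/(ρcp) for γ̇: γ̇_max² = ΔT_a ρ cp / (η t_res) = 61·1086·2117 / (1547·1102.02) = 82.2624 s⁻²
Take the square root: γ̇_max = √(82.2624) = 9.06986 s⁻¹
Solve γ̇ = πDN/h for N: N_max = γ̇_max·h/(π·D) = 9.06986 × 0.0075 / (π × 0.0273) = 0.793139 rev/s = 47.5884 rpm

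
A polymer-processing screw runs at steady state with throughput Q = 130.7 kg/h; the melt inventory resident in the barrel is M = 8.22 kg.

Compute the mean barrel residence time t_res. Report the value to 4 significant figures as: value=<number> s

Convert throughput: Q = 130.7 kg/h = 130.7/3600 = 0.0363056 kg/s
Mean residence time: t_res = M/Q_s = 8.22 kg / 0.0363056 kg/s = 226.412 s

value=226.4 s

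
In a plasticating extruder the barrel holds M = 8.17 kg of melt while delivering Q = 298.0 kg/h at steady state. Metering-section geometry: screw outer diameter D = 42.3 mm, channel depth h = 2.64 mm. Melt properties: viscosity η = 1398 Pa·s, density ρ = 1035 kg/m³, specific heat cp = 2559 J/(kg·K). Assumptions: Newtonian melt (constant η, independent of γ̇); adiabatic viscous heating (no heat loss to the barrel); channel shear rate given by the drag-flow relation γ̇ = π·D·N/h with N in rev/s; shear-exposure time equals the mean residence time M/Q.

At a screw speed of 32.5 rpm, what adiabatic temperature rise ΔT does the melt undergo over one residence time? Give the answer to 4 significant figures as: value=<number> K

value=38.73 K

Throughput in SI: Q_s = 298.0 kg/h ÷ 3600 s/h = 0.0827778 kg/s
Mean residence time: t_res = M/Q_s = 8.17 kg / 0.0827778 kg/s = 98.698 s
D = 42.3 mm = 0.0423 m;  h = 2.64 mm = 0.00264 m;  N = 32.5 rpm / 60 = 0.541667 rev/s
Shear rate: γ̇ = πDN/h = π·0.0423·0.541667/0.00264 = 27.2658 s⁻¹
Adiabatic rise: ΔT = η γ̇² t_res / (ρ cp) = 1398·(27.2658)²·98.698 / (1035·2559) = 38.7295 K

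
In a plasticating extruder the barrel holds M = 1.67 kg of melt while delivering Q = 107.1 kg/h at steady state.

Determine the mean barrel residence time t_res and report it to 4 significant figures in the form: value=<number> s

value=56.13 s

Throughput in SI: Q_s = 107.1 kg/h ÷ 3600 s/h = 0.02975 kg/s
t_res = M / Q_s = 1.67 / 0.02975 = 56.1345 s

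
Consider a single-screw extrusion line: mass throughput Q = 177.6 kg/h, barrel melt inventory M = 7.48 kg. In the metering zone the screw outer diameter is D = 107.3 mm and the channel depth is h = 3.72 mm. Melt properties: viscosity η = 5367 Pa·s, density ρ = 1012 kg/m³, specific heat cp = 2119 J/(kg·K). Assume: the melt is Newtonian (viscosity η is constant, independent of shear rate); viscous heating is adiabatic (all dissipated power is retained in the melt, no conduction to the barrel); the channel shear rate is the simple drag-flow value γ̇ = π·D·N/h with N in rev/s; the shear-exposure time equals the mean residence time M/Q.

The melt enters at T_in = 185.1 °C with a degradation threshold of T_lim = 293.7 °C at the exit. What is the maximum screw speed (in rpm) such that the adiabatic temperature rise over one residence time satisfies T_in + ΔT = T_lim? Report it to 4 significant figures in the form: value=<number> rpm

Throughput in SI: Q_s = 177.6 kg/h ÷ 3600 s/h = 0.0493333 kg/s
t_res = M / Q_s = 7.48 / 0.0493333 = 151.622 s
Convert to metres: D = 0.1073 m, h = 0.00372 m
ΔT_a = T_lim − T_in = 293.7 − 185.1 = 108.6 K
Invert ΔT = ηγ̇²t_res/(ρcp) for γ̇: γ̇_max² = ΔT_a ρ cp / (η t_res) = 108.6·1012·2119 / (5367·151.622) = 286.186 s⁻²
Take the square root: γ̇_max = √(286.186) = 16.917 s⁻¹
N_max = γ̇_max h / (πD) = 16.917·0.00372/(π·0.1073) = 0.186689 rev/s → ×60 = 11.2013 rpm

value=11.20 rpm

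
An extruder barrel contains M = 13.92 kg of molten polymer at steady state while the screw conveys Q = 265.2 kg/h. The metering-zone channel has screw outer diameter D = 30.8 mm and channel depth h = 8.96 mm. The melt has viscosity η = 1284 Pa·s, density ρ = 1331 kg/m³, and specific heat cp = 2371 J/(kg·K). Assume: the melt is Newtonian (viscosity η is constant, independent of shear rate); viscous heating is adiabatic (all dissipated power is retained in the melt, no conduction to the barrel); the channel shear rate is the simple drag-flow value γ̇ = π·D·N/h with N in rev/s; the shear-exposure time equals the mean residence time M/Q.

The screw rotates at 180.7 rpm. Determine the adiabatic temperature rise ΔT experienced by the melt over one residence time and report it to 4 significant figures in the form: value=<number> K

value=81.32 K

Convert throughput: Q = 265.2 kg/h = 265.2/3600 = 0.0736667 kg/s
t_res = M / Q_s = 13.92 ÷ 0.0736667 = 188.959 s
D = 30.8 mm = 0.0308 m;  h = 8.96 mm = 0.00896 m;  N = 180.7 rpm / 60 = 3.01167 rev/s
Shear rate: γ̇ = πDN/h = π·0.0308·3.01167/0.00896 = 32.5237 s⁻¹
ΔT = η·γ̇²·t_res/(ρ·cp) = [1284 × 32.5237² × 188.959] / [1331 × 2371] = 81.3247 K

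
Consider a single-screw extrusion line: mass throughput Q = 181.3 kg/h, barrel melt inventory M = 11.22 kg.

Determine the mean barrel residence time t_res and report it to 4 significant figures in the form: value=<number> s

Convert throughput: Q = 181.3 kg/h = 181.3/3600 = 0.0503611 kg/s
Mean residence time: t_res = M/Q_s = 11.22 kg / 0.0503611 kg/s = 222.791 s

value=222.8 s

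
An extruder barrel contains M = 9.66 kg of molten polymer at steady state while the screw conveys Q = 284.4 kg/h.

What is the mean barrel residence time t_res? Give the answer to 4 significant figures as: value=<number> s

Throughput in SI: Q_s = 284.4 kg/h ÷ 3600 s/h = 0.079 kg/s
t_res = M / Q_s = 9.66 ÷ 0.079 = 122.278 s

value=122.3 s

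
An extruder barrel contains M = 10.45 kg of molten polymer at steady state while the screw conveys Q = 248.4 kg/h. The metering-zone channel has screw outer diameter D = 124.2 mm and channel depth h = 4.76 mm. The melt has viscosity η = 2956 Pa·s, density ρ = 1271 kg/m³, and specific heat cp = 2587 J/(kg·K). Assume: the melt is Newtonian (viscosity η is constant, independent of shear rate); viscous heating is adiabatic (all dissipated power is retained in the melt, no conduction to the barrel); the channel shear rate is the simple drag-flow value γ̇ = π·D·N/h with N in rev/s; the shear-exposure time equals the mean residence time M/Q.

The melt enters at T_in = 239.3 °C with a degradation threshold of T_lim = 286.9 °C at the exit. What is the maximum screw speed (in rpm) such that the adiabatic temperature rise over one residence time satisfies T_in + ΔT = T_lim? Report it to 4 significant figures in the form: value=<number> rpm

Convert throughput: Q = 248.4 kg/h = 248.4/3600 = 0.069 kg/s
t_res = M / Q_s = 10.45 ÷ 0.069 = 151.449 s
Convert to metres: D = 0.1242 m, h = 0.00476 m
ΔT_a = T_lim − T_in = 286.9 °C − 239.3 °C = 47.6 K
γ̇_max² = ΔT_a·ρ·cp / (η·t_res) = [47.6 × 1271 × 2587] / [2956 × 151.449] = 349.605 s⁻²
γ̇_max = sqrt(349.605) = 18.6977 s⁻¹
N_max = γ̇_max·h / (π·D) = 18.6977 · 0.00476 / (π · 0.1242) = 0.228099 rev/s = 13.686 rpm

value=13.69 rpm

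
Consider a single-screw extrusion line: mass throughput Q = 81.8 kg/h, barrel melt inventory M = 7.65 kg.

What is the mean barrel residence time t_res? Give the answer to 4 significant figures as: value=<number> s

value=336.7 s

Convert throughput: Q = 81.8 kg/h = 81.8/3600 = 0.0227222 kg/s
Mean residence time: t_res = M/Q_s = 7.65 kg / 0.0227222 kg/s = 336.675 s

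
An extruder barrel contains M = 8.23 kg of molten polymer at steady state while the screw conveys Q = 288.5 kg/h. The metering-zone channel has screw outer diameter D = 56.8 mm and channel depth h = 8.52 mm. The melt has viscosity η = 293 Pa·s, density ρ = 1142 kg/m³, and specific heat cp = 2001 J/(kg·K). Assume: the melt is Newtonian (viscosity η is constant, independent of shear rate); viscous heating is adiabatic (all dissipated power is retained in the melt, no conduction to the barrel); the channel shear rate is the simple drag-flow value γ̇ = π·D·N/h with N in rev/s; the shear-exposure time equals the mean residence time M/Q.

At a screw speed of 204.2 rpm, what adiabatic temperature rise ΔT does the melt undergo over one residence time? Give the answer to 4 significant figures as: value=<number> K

value=66.90 K

Q_s = Q / 3600 = 288.5 / 3600 = 0.0801389 kg/s
t_res = M / Q_s = 8.23 ÷ 0.0801389 = 102.697 s
Geometry in metres: D = 56.8 mm → 0.0568 m, h = 8.52 mm → 0.00852 m; screw speed N = 204.2 rpm = 3.40333 rev/s
Shear rate: γ̇ = πDN/h = π·0.0568·3.40333/0.00852 = 71.2792 s⁻¹
ΔT = η·γ̇²·t_res/(ρ·cp) = [293 × 71.2792² × 102.697] / [1142 × 2001] = 66.9017 K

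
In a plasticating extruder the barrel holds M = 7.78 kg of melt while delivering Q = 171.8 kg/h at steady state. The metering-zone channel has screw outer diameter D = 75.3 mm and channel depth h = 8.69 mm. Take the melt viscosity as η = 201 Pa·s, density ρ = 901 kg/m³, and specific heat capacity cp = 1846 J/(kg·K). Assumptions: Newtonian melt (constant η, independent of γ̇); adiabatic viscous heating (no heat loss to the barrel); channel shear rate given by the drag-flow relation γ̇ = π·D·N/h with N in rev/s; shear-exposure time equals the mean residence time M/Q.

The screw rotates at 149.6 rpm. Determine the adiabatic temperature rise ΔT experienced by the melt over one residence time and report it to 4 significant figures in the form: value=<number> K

Convert throughput: Q = 171.8 kg/h = 171.8/3600 = 0.0477222 kg/s
t_res = M / Q_s = 7.78 ÷ 0.0477222 = 163.027 s
Convert to SI: D = 0.0753 m, h = 0.00869 m, N = 149.6/60 = 2.49333 rev/s
Shear rate: γ̇ = πDN/h = π·0.0753·2.49333/0.00869 = 67.8743 s⁻¹
ΔT = η·γ̇²·t_res/(ρ·cp) = [201 × 67.8743² × 163.027] / [901 × 1846] = 90.7631 K

value=90.76 K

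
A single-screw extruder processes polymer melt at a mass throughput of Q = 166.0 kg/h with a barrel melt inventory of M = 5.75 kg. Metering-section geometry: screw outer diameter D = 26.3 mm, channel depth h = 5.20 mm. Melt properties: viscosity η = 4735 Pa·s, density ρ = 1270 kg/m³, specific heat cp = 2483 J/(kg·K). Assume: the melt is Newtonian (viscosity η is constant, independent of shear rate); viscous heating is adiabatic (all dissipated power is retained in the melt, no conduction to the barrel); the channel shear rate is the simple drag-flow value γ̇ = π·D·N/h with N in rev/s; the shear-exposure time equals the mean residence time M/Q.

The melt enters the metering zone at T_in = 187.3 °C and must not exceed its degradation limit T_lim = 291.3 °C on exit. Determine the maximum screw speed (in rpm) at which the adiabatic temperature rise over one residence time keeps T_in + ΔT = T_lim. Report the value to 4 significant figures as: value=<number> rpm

Throughput in SI: Q_s = 166.0 kg/h ÷ 3600 s/h = 0.0461111 kg/s
t_res = M / Q_s = 5.75 ÷ 0.0461111 = 124.699 s
Geometry in SI: D = 26.3 mm → 0.0263 m, h = 5.20 mm → 0.0052 m
ΔT_a = T_lim − T_in = 291.3 °C − 187.3 °C = 104 K
Invert ΔT = ηγ̇²t_res/(ρcp) for γ̇: γ̇_max² = ΔT_a ρ cp / (η t_res) = 104·1270·2483 / (4735·124.699) = 555.433 s⁻²
γ̇_max = sqrt(555.433) = 23.5676 s⁻¹
N_max = γ̇_max h / (πD) = 23.5676·0.0052/(π·0.0263) = 1.48325 rev/s → ×60 = 88.9948 rpm

value=88.99 rpm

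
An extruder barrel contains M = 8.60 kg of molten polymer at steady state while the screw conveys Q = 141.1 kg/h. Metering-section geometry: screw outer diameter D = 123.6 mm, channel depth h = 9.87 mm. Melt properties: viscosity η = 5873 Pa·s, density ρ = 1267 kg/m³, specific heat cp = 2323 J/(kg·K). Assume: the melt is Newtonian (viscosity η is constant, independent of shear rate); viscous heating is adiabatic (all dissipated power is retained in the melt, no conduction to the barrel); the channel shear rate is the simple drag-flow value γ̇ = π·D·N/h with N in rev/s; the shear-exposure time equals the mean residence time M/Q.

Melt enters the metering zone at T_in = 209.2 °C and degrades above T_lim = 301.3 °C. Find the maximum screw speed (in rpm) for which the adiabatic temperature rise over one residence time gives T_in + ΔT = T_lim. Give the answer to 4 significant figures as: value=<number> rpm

Convert throughput: Q = 141.1 kg/h = 141.1/3600 = 0.0391944 kg/s
Mean residence time: t_res = M/Q_s = 8.60 kg / 0.0391944 kg/s = 219.419 s
Convert to metres: D = 0.1236 m, h = 0.00987 m
ΔT_a = T_lim − T_in = 301.3 °C − 209.2 °C = 92.1 K
γ̇_max² = ΔT_a·ρ·cp/(η·t_res) = 92.1·1267·2323/(5873·219.419) = 210.354 s⁻²
Take the square root: γ̇_max = √(210.354) = 14.5036 s⁻¹
Solve γ̇ = πDN/h for N: N_max = γ̇_max·h/(π·D) = 14.5036 × 0.00987 / (π × 0.1236) = 0.368659 rev/s = 22.1195 rpm

value=22.12 rpm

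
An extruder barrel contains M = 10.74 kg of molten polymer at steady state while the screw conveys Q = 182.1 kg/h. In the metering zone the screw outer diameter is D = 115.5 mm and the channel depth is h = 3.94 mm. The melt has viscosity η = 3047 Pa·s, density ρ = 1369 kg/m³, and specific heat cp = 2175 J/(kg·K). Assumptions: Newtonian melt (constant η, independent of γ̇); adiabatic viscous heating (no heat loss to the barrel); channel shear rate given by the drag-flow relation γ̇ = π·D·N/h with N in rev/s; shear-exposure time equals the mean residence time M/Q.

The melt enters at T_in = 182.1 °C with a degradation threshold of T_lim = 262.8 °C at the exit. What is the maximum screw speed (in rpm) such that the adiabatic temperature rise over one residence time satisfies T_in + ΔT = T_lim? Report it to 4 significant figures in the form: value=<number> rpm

Convert throughput: Q = 182.1 kg/h = 182.1/3600 = 0.0505833 kg/s
t_res = M / Q_s = 10.74 ÷ 0.0505833 = 212.323 s
Convert to metres: D = 0.1155 m, h = 0.00394 m
ΔT_a = T_lim − T_in = 262.8 − 182.1 = 80.7 K
Invert ΔT = ηγ̇²t_res/(ρcp) for γ̇: γ̇_max² = ΔT_a ρ cp / (η t_res) = 80.7·1369·2175 / (3047·212.323) = 371.421 s⁻²
γ̇_max = sqrt(371.421) = 19.2723 s⁻¹
N_max = γ̇_max h / (πD) = 19.2723·0.00394/(π·0.1155) = 0.209266 rev/s → ×60 = 12.5559 rpm

value=12.56 rpm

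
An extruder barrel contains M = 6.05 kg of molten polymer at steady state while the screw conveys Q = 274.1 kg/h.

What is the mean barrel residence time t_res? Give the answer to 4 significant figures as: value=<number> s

Convert throughput: Q = 274.1 kg/h = 274.1/3600 = 0.0761389 kg/s
t_res = M / Q_s = 6.05 / 0.0761389 = 79.4601 s

value=79.46 s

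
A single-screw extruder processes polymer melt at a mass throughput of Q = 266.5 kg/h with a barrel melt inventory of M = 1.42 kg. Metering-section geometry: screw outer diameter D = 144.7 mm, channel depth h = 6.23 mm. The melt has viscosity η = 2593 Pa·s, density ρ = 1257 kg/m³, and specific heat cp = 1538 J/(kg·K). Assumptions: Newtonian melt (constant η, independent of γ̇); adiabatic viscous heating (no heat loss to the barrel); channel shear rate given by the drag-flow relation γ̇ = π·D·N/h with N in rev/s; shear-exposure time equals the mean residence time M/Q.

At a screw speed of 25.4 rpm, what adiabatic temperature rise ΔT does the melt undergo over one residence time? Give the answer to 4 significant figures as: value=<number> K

Throughput in SI: Q_s = 266.5 kg/h ÷ 3600 s/h = 0.0740278 kg/s
Mean residence time: t_res = M/Q_s = 1.42 kg / 0.0740278 kg/s = 19.182 s
Convert to SI: D = 0.1447 m, h = 0.00623 m, N = 25.4/60 = 0.423333 rev/s
γ̇ = π·D·N / h = π · 0.1447 · 0.423333 / 0.00623 = 30.8896 s⁻¹
ΔT = η·γ̇²·t_res / (ρ·cp) = 2593 · (30.8896)² · 19.182 / (1257 · 1538) = 24.5488 K

value=24.55 K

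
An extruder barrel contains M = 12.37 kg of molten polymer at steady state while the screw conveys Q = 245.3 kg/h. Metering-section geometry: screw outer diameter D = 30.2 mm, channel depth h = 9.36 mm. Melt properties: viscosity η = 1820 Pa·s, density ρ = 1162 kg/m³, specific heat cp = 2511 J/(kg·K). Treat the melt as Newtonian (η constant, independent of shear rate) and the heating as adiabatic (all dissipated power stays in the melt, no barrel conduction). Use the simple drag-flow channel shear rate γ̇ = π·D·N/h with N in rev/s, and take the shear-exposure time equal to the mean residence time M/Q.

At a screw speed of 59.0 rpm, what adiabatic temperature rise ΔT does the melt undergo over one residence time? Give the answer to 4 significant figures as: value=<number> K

Q_s = Q / 3600 = 245.3 / 3600 = 0.0681389 kg/s
t_res = M / Q_s = 12.37 ÷ 0.0681389 = 181.541 s
Convert to SI: D = 0.0302 m, h = 0.00936 m, N = 59.0/60 = 0.983333 rev/s
γ̇ = π D N / h = (π)(0.0302)(0.983333) / 0.00936 = 9.9674 s⁻¹
Adiabatic rise: ΔT = η γ̇² t_res / (ρ cp) = 1820·(9.9674)²·181.541 / (1162·2511) = 11.2501 K

value=11.25 K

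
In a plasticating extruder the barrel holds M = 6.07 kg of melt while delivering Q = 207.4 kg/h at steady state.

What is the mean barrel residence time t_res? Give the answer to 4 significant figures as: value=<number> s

value=105.4 s

Q_s = Q / 3600 = 207.4 / 3600 = 0.0576111 kg/s
t_res = M / Q_s = 6.07 / 0.0576111 = 105.362 s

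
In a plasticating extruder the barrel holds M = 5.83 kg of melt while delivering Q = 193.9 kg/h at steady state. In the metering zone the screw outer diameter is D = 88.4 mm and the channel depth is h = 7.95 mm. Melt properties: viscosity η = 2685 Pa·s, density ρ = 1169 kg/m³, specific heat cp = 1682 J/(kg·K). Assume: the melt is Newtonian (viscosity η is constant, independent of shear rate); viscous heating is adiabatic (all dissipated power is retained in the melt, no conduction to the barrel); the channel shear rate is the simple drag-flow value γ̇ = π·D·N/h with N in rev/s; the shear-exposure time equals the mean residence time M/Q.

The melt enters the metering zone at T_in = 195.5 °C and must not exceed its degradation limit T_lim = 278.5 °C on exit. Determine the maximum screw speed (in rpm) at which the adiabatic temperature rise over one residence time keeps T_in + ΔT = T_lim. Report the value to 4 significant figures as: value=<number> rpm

value=40.70 rpm

Q_s = Q / 3600 = 193.9 / 3600 = 0.0538611 kg/s
Mean residence time: t_res = M/Q_s = 5.83 kg / 0.0538611 kg/s = 108.241 s
Geometry in SI: D = 88.4 mm → 0.0884 m, h = 7.95 mm → 0.00795 m
ΔT_a = T_lim − T_in = 278.5 °C − 195.5 °C = 83 K
γ̇_max² = ΔT_a·ρ·cp/(η·t_res) = 83·1169·1682/(2685·108.241) = 561.54 s⁻²
γ̇_max = sqrt(561.54) = 23.6968 s⁻¹
Solve γ̇ = πDN/h for N: N_max = γ̇_max·h/(π·D) = 23.6968 × 0.00795 / (π × 0.0884) = 0.678353 rev/s = 40.7012 rpm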